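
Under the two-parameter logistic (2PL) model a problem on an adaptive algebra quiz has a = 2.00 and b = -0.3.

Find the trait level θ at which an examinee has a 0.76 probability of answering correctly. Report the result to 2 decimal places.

P(θ) = 1 / (1 + exp(−a(θ − b)))
logit = ln(0.7600/0.2400) = 1.1527
θ = b + logit/(a) = -0.3 + 1.1527/2.0000 = 0.2763

0.28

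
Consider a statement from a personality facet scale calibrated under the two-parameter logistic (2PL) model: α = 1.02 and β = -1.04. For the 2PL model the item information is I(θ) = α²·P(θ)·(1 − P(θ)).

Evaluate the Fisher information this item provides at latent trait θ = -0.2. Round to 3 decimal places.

P = 1/(1+e^{-0.8568}) = 0.7020
P(1−P) = 0.7020 × 0.2980 = 0.2092
I = α² × P(1−P) = 1.02² × 0.2092 = 0.21765

0.218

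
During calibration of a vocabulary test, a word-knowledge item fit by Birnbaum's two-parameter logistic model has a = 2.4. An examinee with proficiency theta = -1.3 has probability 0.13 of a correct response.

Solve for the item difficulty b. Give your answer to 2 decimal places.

P(theta) = 1 / (1 + exp(−a(theta − b)))
logit(0.13) = ln(0.13/0.87) = -1.9010
b = theta − logit/(a) = -1.3 − (-1.9010)/2.4000 = -0.5079

-0.51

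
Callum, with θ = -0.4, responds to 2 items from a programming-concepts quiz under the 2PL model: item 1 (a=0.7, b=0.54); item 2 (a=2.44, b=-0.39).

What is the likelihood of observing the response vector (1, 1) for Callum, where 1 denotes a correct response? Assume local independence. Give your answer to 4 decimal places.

P(θ) = 1 / (1 + exp(−a(θ − b)))
P_1 = 1/(1+e^{0.6580}) = 0.3412
P_2 = 1/(1+e^{0.0244}) = 0.4939
L = P_1 × P_2 = 0.3412 × 0.4939 = 0.16851

0.1685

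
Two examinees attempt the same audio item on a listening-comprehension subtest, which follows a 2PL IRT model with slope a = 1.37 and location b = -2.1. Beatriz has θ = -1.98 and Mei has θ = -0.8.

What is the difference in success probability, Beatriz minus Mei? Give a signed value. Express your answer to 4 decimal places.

P(θ) = 1 / (1 + exp(−a(θ − b)))
P(Beatriz) = 0.5410  [exponent 0.1644]
P(Mei) = 0.8558  [exponent 1.7810]
Difference = 0.5410 − 0.8558 = -0.3148

-0.3148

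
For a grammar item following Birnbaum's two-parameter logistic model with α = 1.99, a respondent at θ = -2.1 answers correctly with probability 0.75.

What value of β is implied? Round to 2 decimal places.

-2.65

P(θ) = 1 / (1 + exp(−α(θ − β)))
logit(0.75) = ln(0.75/0.25) = 1.0986
β = θ − logit/(α) = -2.1 − 1.0986/1.9900 = -2.6521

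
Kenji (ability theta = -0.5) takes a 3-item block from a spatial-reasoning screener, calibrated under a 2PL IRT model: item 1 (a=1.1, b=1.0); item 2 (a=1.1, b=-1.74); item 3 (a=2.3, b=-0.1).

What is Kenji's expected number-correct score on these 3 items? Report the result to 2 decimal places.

1.24

P(theta) = 1 / (1 + exp(−a(theta − b)))
P_1 = 1/(1+e^{1.6500}) = 0.1611
P_2 = 1/(1+e^{-1.3640}) = 0.7964
P_3 = 1/(1+e^{0.9200}) = 0.2850
E[score] = 0.1611 + 0.7964 + 0.2850 = 1.2425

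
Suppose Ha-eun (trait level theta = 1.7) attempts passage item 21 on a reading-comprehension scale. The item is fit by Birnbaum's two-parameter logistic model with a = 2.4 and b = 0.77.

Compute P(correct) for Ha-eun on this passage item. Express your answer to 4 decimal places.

0.9031

P(theta) = 1 / (1 + exp(−a(theta − b)))
Exponent: 2.4 × (1.7 − 0.77) = 2.2320
1/(1 + e^{-2.2320}) = 0.9031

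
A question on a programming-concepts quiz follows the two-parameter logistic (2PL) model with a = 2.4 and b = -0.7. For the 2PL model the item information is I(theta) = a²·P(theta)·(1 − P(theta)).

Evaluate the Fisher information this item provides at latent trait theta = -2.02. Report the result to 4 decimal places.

0.2232

P = 1/(1+e^{3.1680}) = 0.0404
P(1−P) = 0.0404 × 0.9596 = 0.0388
I = a² × P(1−P) = 2.4² × 0.0388 = 0.22324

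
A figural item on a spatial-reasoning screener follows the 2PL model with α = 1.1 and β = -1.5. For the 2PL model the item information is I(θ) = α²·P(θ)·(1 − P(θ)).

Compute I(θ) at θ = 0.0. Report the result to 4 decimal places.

0.1635

P = 1/(1+e^{-1.6500}) = 0.8389
P(1−P) = 0.8389 × 0.1611 = 0.1352
I = α² × P(1−P) = 1.1² × 0.1352 = 0.16353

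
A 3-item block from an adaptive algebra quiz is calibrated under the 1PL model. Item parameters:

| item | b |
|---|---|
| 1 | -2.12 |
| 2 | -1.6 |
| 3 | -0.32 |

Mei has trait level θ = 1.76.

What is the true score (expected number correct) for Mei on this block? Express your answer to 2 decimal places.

2.84

P(θ) = 1 / (1 + exp(−(θ − b)))
P_1 = 1/(1+e^{-3.8800}) = 0.9798
P_2 = 1/(1+e^{-3.3600}) = 0.9664
P_3 = 1/(1+e^{-2.0800}) = 0.8889
E[score] = 0.9798 + 0.9664 + 0.8889 = 2.8351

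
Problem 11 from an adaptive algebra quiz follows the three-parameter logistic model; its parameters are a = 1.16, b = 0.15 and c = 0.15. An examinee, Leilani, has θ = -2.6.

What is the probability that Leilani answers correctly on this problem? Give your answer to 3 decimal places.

P(θ) = c + (1 − c) · 1 / (1 + exp(−a(θ − b)))
Exponent: 1.16 × (-2.6 − 0.15) = -3.1900
1/(1 + e^{3.1900}) = 0.0395
P = 0.15 + 0.85 × 0.0395 = 0.1836

0.184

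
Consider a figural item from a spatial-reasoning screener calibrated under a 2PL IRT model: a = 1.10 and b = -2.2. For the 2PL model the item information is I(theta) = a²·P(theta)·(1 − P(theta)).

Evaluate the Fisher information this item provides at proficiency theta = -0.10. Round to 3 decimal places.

0.099

P = 1/(1+e^{-2.3100}) = 0.9097
P(1−P) = 0.9097 × 0.0903 = 0.0821
I = a² × P(1−P) = 1.10² × 0.0821 = 0.09939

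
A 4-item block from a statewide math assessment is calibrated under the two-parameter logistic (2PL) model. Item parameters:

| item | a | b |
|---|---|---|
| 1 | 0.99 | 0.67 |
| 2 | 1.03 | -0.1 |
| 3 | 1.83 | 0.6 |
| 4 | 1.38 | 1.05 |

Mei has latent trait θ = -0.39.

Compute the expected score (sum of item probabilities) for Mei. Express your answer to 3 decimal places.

0.946

P(θ) = 1 / (1 + exp(−a(θ − b)))
P_1 = 1/(1+e^{1.0494}) = 0.2593
P_2 = 1/(1+e^{0.2987}) = 0.4259
P_3 = 1/(1+e^{1.8117}) = 0.1404
P_4 = 1/(1+e^{1.9872}) = 0.1206
E[score] = 0.2593 + 0.4259 + 0.1404 + 0.1206 = 0.9462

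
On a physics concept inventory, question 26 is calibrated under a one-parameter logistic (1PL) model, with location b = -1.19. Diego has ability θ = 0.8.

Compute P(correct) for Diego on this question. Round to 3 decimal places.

0.880

P(θ) = 1 / (1 + exp(−(θ − b)))
Exponent: (0.8 − (-1.19)) = 1.9900
1/(1 + e^{-1.9900}) = 0.8797
P = 0.8797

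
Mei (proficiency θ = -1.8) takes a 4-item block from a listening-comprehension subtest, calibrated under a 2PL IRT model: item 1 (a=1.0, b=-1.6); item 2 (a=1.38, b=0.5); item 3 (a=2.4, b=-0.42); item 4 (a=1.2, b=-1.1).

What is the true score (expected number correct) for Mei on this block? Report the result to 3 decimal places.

P(θ) = 1 / (1 + exp(−a(θ − b)))
P_1 = 1/(1+e^{0.2000}) = 0.4502
P_2 = 1/(1+e^{3.1740}) = 0.0402
P_3 = 1/(1+e^{3.3120}) = 0.0352
P_4 = 1/(1+e^{0.8400}) = 0.3015
E[score] = 0.4502 + 0.0402 + 0.0352 + 0.3015 = 0.8270

0.827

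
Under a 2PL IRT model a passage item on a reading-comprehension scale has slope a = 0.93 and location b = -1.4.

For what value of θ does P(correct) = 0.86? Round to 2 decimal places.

P(θ) = 1 / (1 + exp(−a(θ − b)))
logit = ln(0.8600/0.1400) = 1.8153
θ = b + logit/(a) = -1.4 + 1.8153/0.9300 = 0.5519

0.55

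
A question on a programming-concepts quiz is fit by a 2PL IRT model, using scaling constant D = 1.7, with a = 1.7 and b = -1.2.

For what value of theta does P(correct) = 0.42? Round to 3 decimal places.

-1.312

P(theta) = 1 / (1 + exp(−D·a(theta − b)))
logit = ln(0.4200/0.5800) = -0.3228
theta = b + logit/(1.7·a) = -1.2 + (-0.3228)/2.8900 = -1.3117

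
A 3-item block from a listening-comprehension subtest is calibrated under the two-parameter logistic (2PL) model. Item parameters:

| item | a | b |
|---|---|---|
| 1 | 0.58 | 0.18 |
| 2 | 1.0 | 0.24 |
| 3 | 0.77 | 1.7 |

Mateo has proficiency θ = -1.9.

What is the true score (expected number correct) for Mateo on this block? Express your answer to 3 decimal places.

P(θ) = 1 / (1 + exp(−a(θ − b)))
P_1 = 1/(1+e^{1.2064}) = 0.2303
P_2 = 1/(1+e^{2.1400}) = 0.1053
P_3 = 1/(1+e^{2.7720}) = 0.0589
E[score] = 0.2303 + 0.1053 + 0.0589 = 0.3945

0.394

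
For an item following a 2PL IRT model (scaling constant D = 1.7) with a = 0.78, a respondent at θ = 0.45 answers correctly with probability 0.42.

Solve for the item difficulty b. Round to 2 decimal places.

0.69

P(θ) = 1 / (1 + exp(−D·a(θ − b)))
logit(0.42) = ln(0.42/0.58) = -0.3228
b = θ − logit/(1.7·a) = 0.45 − (-0.3228)/1.3260 = 0.6934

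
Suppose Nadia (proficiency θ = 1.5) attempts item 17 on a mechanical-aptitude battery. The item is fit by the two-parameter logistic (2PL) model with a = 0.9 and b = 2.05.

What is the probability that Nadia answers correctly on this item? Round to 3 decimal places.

0.379

P(θ) = 1 / (1 + exp(−a(θ − b)))
Exponent: 0.9 × (1.5 − 2.05) = -0.4950
1/(1 + e^{0.4950}) = 0.3787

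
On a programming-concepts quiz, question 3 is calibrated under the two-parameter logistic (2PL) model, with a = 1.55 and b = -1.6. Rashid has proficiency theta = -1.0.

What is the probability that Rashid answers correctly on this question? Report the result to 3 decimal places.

P(theta) = 1 / (1 + exp(−a(theta − b)))
Exponent: 1.55 × (-1.0 − (-1.6)) = 0.9300
1/(1 + e^{-0.9300}) = 0.7171

0.717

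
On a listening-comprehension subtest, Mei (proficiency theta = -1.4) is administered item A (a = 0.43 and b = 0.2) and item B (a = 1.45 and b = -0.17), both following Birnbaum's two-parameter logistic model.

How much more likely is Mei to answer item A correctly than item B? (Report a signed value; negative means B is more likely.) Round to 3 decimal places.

P(theta) = 1 / (1 + exp(−a(theta − b)))
P_A = 0.3345
P_B = 0.1439
P_A − P_B = 0.1906

0.191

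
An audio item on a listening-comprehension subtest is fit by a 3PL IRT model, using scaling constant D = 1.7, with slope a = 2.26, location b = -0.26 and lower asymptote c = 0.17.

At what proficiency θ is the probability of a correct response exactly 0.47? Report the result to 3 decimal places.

P(θ) = c + (1 − c) · 1 / (1 + exp(−D·a(θ − b)))
Remove guessing floor: (0.47 − 0.17)/(1 − 0.17) = 0.3614
logit = ln(0.3614/0.6386) = -0.5691
θ = b + logit/(1.7·a) = -0.26 + (-0.5691)/3.8420 = -0.4081

-0.408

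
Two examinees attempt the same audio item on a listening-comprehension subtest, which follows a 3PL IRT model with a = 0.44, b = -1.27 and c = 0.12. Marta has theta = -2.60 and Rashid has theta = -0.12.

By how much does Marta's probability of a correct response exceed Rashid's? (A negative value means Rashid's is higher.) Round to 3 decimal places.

-0.234

P(theta) = c + (1 − c) · 1 / (1 + exp(−a(theta − b)))
P(Marta) = 0.4348  [exponent -0.5852]
P(Rashid) = 0.6690  [exponent 0.5060]
Difference = 0.4348 − 0.6690 = -0.2342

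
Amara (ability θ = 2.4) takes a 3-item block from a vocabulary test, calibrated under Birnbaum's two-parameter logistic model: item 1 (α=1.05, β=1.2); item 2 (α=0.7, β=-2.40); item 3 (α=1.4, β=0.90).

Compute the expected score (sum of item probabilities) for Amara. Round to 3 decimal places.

P(θ) = 1 / (1 + exp(−α(θ − β)))
P_1 = 1/(1+e^{-1.2600}) = 0.7790
P_2 = 1/(1+e^{-3.3600}) = 0.9664
P_3 = 1/(1+e^{-2.1000}) = 0.8909
E[score] = 0.7790 + 0.9664 + 0.8909 = 2.6364

2.636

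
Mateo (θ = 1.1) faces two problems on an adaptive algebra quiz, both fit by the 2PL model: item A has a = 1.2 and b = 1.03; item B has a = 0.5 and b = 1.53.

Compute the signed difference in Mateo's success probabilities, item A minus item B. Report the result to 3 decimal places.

P(θ) = 1 / (1 + exp(−a(θ − b)))
P_A = 0.5210
P_B = 0.4465
P_A − P_B = 0.0745

0.075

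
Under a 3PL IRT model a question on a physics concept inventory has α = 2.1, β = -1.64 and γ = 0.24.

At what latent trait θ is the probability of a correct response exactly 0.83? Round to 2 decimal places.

-1.05

P(θ) = γ + (1 − γ) · 1 / (1 + exp(−α(θ − β)))
Remove guessing floor: (0.83 − 0.24)/(1 − 0.24) = 0.7763
logit = ln(0.7763/0.2237) = 1.2443
θ = β + logit/(α) = -1.64 + 1.2443/2.1000 = -1.0475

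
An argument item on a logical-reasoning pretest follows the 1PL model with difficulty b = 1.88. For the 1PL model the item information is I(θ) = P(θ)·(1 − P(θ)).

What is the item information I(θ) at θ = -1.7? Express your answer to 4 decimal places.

P = 1/(1+e^{3.5800}) = 0.0271
P(1−P) = 0.0271 × 0.9729 = 0.0264
I = P(1−P) = 0.02638

0.0264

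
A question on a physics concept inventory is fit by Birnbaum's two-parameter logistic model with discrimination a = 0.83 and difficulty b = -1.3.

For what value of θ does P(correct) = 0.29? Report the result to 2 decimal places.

P(θ) = 1 / (1 + exp(−a(θ − b)))
logit = ln(0.2900/0.7100) = -0.8954
θ = b + logit/(a) = -1.3 + (-0.8954)/0.8300 = -2.3788

-2.38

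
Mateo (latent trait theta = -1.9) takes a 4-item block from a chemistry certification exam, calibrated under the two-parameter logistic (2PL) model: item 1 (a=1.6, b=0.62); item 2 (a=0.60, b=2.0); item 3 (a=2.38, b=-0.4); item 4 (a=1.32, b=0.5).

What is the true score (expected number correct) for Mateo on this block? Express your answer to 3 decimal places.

0.173

P(theta) = 1 / (1 + exp(−a(theta − b)))
P_1 = 1/(1+e^{4.0320}) = 0.0174
P_2 = 1/(1+e^{2.3400}) = 0.0879
P_3 = 1/(1+e^{3.5700}) = 0.0274
P_4 = 1/(1+e^{3.1680}) = 0.0404
E[score] = 0.0174 + 0.0879 + 0.0274 + 0.0404 = 0.1731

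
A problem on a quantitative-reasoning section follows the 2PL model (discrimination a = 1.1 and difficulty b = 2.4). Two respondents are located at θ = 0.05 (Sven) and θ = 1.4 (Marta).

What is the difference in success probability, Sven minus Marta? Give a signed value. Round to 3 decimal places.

P(θ) = 1 / (1 + exp(−a(θ − b)))
P(Sven) = 0.0701  [exponent -2.5850]
P(Marta) = 0.2497  [exponent -1.1000]
Difference = 0.0701 − 0.2497 = -0.1796

-0.180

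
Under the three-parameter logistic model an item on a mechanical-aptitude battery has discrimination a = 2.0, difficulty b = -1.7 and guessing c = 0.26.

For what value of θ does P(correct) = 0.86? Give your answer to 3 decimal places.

-0.972

P(θ) = c + (1 − c) · 1 / (1 + exp(−a(θ − b)))
Remove guessing floor: (0.86 − 0.26)/(1 − 0.26) = 0.8108
logit = ln(0.8108/0.1892) = 1.4553
θ = b + logit/(a) = -1.7 + 1.4553/2.0000 = -0.9724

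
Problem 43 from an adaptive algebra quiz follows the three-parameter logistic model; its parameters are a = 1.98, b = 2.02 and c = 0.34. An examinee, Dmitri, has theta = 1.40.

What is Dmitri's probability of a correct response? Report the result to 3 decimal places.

P(theta) = c + (1 − c) · 1 / (1 + exp(−a(theta − b)))
Exponent: 1.98 × (1.40 − 2.02) = -1.2276
1/(1 + e^{1.2276}) = 0.2266
P = 0.34 + 0.66 × 0.2266 = 0.4896

0.490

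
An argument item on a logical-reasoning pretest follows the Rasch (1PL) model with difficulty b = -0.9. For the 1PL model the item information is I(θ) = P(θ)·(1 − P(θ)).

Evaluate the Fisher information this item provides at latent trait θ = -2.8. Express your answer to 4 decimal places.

0.1132

P = 1/(1+e^{1.9000}) = 0.1301
P(1−P) = 0.1301 × 0.8699 = 0.1132
I = P(1−P) = 0.11318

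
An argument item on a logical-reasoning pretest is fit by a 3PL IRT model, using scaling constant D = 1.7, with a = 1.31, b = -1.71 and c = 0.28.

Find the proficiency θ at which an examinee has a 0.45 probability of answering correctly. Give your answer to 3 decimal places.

-2.237

P(θ) = c + (1 − c) · 1 / (1 + exp(−D·a(θ − b)))
Remove guessing floor: (0.45 − 0.28)/(1 − 0.28) = 0.2361
logit = ln(0.2361/0.7639) = -1.1741
θ = b + logit/(1.7·a) = -1.71 + (-1.1741)/2.2270 = -2.2372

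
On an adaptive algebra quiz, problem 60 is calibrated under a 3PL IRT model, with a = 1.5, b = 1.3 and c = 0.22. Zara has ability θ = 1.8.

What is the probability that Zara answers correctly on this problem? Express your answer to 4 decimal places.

0.7498

P(θ) = c + (1 − c) · 1 / (1 + exp(−a(θ − b)))
Exponent: 1.5 × (1.8 − 1.3) = 0.7500
1/(1 + e^{-0.7500}) = 0.6792
P = 0.22 + 0.78 × 0.6792 = 0.7498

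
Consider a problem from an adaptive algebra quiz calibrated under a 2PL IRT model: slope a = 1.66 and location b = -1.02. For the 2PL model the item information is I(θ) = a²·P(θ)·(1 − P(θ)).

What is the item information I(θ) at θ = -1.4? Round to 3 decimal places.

0.625

P = 1/(1+e^{0.6308}) = 0.3473
P(1−P) = 0.3473 × 0.6527 = 0.2267
I = a² × P(1−P) = 1.66² × 0.2267 = 0.62467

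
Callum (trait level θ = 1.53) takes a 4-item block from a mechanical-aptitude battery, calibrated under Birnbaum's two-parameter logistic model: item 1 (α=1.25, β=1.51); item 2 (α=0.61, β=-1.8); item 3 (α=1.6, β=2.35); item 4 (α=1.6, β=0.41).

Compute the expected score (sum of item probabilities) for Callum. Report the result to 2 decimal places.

P(θ) = 1 / (1 + exp(−α(θ − β)))
P_1 = 1/(1+e^{-0.0250}) = 0.5062
P_2 = 1/(1+e^{-2.0313}) = 0.8840
P_3 = 1/(1+e^{1.3120}) = 0.2122
P_4 = 1/(1+e^{-1.7920}) = 0.8572
E[score] = 0.5062 + 0.8840 + 0.2122 + 0.8572 = 2.4596

2.46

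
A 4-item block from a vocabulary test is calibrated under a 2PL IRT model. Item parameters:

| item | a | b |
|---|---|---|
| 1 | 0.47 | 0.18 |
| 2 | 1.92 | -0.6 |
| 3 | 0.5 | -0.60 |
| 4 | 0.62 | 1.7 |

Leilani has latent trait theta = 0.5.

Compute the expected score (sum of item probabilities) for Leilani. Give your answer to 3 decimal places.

2.386

P(theta) = 1 / (1 + exp(−a(theta − b)))
P_1 = 1/(1+e^{-0.1504}) = 0.5375
P_2 = 1/(1+e^{-2.1120}) = 0.8921
P_3 = 1/(1+e^{-0.5500}) = 0.6341
P_4 = 1/(1+e^{0.7440}) = 0.3221
E[score] = 0.5375 + 0.8921 + 0.6341 + 0.3221 = 2.3859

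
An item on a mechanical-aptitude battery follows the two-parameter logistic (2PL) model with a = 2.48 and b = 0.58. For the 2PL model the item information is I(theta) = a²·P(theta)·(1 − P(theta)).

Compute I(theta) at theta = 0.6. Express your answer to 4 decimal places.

1.5367

P = 1/(1+e^{-0.0496}) = 0.5124
P(1−P) = 0.5124 × 0.4876 = 0.2498
I = a² × P(1−P) = 2.48² × 0.2498 = 1.53665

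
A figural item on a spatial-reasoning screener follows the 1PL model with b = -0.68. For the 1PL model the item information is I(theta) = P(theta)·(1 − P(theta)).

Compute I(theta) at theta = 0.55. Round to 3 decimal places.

0.175

P = 1/(1+e^{-1.2300}) = 0.7738
P(1−P) = 0.7738 × 0.2262 = 0.1750
I = P(1−P) = 0.17502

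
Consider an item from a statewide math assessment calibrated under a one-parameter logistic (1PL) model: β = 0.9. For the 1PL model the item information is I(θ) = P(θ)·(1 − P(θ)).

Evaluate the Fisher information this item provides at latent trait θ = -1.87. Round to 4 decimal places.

P = 1/(1+e^{2.7700}) = 0.0590
P(1−P) = 0.0590 × 0.9410 = 0.0555
I = P(1−P) = 0.05549

0.0555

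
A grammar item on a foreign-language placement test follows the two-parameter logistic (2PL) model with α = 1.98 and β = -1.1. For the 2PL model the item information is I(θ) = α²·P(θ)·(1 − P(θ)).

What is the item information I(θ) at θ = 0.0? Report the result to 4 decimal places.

0.3583

P = 1/(1+e^{-2.1780}) = 0.8983
P(1−P) = 0.8983 × 0.1017 = 0.0914
I = α² × P(1−P) = 1.98² × 0.0914 = 0.35829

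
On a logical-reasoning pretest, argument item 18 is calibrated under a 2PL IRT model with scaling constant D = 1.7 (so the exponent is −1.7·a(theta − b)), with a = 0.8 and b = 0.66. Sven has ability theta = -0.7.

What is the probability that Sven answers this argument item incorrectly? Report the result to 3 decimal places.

P(theta) = 1 / (1 + exp(−D·a(theta − b)))
Exponent: 1.7 × 0.8 × (-0.7 − 0.66) = -1.8496
1/(1 + e^{1.8496}) = 0.1359
P = 0.1359
P(incorrect) = 1 − 0.1359 = 0.8641

0.864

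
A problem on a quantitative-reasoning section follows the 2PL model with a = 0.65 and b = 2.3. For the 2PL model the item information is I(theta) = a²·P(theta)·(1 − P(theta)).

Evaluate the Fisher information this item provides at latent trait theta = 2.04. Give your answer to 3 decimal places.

P = 1/(1+e^{0.1690}) = 0.4579
P(1−P) = 0.4579 × 0.5421 = 0.2482
I = a² × P(1−P) = 0.65² × 0.2482 = 0.10487

0.105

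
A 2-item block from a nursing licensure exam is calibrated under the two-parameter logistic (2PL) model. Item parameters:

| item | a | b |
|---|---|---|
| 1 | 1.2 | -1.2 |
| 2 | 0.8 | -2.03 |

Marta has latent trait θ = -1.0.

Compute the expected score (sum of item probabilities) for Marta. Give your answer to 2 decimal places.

1.25

P(θ) = 1 / (1 + exp(−a(θ − b)))
P_1 = 1/(1+e^{-0.2400}) = 0.5597
P_2 = 1/(1+e^{-0.8240}) = 0.6951
E[score] = 0.5597 + 0.6951 = 1.2548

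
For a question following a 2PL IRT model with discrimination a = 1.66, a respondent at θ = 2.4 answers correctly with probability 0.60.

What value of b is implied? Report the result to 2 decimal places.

P(θ) = 1 / (1 + exp(−a(θ − b)))
logit(0.60) = ln(0.60/0.40) = 0.4055
b = θ − logit/(a) = 2.4 − 0.4055/1.6600 = 2.1557

2.16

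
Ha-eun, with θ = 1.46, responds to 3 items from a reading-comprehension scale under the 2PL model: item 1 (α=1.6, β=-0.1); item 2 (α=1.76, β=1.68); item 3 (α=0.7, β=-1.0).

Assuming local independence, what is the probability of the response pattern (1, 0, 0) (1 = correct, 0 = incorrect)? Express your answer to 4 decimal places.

0.0834

P(θ) = 1 / (1 + exp(−α(θ − β)))
P_1 = 1/(1+e^{-2.4960}) = 0.9239
P_2 = 1/(1+e^{0.3872}) = 0.4044
P_3 = 1/(1+e^{-1.7220}) = 0.8484
L = P_1 × (1−P_2) × (1−P_3) = 0.9239 × 0.5956 × 0.1516 = 0.08343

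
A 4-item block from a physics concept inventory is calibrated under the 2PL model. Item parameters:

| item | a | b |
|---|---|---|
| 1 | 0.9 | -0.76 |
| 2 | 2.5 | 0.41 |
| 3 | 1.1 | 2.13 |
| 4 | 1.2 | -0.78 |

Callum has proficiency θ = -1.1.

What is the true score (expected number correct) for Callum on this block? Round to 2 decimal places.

0.88

P(θ) = 1 / (1 + exp(−a(θ − b)))
P_1 = 1/(1+e^{0.3060}) = 0.4241
P_2 = 1/(1+e^{3.7750}) = 0.0224
P_3 = 1/(1+e^{3.5530}) = 0.0278
P_4 = 1/(1+e^{0.3840}) = 0.4052
E[score] = 0.4241 + 0.0224 + 0.0278 + 0.4052 = 0.8795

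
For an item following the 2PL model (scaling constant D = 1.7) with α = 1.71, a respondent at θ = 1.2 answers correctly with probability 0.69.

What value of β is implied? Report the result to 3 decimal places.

P(θ) = 1 / (1 + exp(−D·α(θ − β)))
logit(0.69) = ln(0.69/0.31) = 0.8001
β = θ − logit/(1.7·α) = 1.2 − 0.8001/2.9070 = 0.9248

0.925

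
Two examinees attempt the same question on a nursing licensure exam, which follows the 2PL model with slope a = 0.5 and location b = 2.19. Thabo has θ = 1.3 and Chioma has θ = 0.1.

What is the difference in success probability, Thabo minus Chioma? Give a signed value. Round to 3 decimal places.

0.130

P(θ) = 1 / (1 + exp(−a(θ − b)))
P(Thabo) = 0.3906  [exponent -0.4450]
P(Chioma) = 0.2602  [exponent -1.0450]
Difference = 0.3906 − 0.2602 = 0.1304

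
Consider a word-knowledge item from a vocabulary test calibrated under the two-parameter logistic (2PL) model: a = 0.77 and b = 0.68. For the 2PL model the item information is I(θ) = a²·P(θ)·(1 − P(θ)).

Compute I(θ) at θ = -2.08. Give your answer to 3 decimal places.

P = 1/(1+e^{2.1252}) = 0.1067
P(1−P) = 0.1067 × 0.8933 = 0.0953
I = a² × P(1−P) = 0.77² × 0.0953 = 0.05650

0.056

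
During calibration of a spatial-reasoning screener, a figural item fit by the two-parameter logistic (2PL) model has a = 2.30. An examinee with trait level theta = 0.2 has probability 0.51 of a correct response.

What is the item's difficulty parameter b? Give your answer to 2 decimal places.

P(theta) = 1 / (1 + exp(−a(theta − b)))
logit(0.51) = ln(0.51/0.49) = 0.0400
b = theta − logit/(a) = 0.2 − 0.0400/2.3000 = 0.1826

0.18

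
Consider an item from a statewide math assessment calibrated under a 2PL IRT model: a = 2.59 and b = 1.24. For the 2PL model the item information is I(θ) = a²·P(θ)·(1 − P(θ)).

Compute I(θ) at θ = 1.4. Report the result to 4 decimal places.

1.6070

P = 1/(1+e^{-0.4144}) = 0.6021
P(1−P) = 0.6021 × 0.3979 = 0.2396
I = a² × P(1−P) = 2.59² × 0.2396 = 1.60704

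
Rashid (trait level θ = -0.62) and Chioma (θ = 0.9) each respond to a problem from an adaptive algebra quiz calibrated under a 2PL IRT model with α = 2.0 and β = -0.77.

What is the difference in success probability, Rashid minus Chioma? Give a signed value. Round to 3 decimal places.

P(θ) = 1 / (1 + exp(−α(θ − β)))
P(Rashid) = 0.5744  [exponent 0.3000]
P(Chioma) = 0.9658  [exponent 3.3400]
Difference = 0.5744 − 0.9658 = -0.3913

-0.391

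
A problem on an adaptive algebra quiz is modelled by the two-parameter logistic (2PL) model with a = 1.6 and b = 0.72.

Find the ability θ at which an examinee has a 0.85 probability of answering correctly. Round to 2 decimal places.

P(θ) = 1 / (1 + exp(−a(θ − b)))
logit = ln(0.8500/0.1500) = 1.7346
θ = b + logit/(a) = 0.72 + 1.7346/1.6000 = 1.8041

1.80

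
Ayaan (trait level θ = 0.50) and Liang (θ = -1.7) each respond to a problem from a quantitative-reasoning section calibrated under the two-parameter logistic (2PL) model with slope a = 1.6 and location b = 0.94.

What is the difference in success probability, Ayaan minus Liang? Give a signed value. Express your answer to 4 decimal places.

P(θ) = 1 / (1 + exp(−a(θ − b)))
P(Ayaan) = 0.3309  [exponent -0.7040]
P(Liang) = 0.0144  [exponent -4.2240]
Difference = 0.3309 − 0.0144 = 0.3165

0.3165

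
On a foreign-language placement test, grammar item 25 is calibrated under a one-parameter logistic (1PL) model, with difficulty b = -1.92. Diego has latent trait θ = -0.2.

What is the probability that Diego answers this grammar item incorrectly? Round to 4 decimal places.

P(θ) = 1 / (1 + exp(−(θ − b)))
Exponent: (-0.2 − (-1.92)) = 1.7200
1/(1 + e^{-1.7200}) = 0.8481
P = 0.8481
P(incorrect) = 1 − 0.8481 = 0.1519

0.1519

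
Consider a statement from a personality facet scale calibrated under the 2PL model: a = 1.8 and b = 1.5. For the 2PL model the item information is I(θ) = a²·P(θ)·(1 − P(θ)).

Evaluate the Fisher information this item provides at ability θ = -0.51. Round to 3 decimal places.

P = 1/(1+e^{3.6180}) = 0.0261
P(1−P) = 0.0261 × 0.9739 = 0.0255
I = a² × P(1−P) = 1.8² × 0.0255 = 0.08246

0.082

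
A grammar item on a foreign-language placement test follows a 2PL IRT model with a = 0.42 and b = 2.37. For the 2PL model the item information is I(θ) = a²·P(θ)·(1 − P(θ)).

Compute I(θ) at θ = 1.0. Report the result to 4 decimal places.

0.0406

P = 1/(1+e^{0.5754}) = 0.3600
P(1−P) = 0.3600 × 0.6400 = 0.2304
I = a² × P(1−P) = 0.42² × 0.2304 = 0.04064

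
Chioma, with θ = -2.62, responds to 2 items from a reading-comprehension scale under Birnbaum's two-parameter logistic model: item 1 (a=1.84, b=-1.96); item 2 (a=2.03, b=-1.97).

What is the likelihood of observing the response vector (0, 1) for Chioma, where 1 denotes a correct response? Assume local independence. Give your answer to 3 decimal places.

0.163

P(θ) = 1 / (1 + exp(−a(θ − b)))
P_1 = 1/(1+e^{1.2144}) = 0.2289
P_2 = 1/(1+e^{1.3195}) = 0.2109
L = (1−P_1) × P_2 = 0.7711 × 0.2109 = 0.16262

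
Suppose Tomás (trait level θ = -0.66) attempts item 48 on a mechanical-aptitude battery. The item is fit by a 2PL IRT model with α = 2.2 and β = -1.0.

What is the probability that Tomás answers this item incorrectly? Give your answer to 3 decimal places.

0.321

P(θ) = 1 / (1 + exp(−α(θ − β)))
Exponent: 2.2 × (-0.66 − (-1.0)) = 0.7480
1/(1 + e^{-0.7480}) = 0.6787
P(incorrect) = 1 − 0.6787 = 0.3213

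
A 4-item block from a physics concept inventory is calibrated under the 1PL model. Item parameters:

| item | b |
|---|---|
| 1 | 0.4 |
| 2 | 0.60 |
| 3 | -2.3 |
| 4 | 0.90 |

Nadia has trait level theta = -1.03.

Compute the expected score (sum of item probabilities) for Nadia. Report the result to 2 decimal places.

P(theta) = 1 / (1 + exp(−(theta − b)))
P_1 = 1/(1+e^{1.4300}) = 0.1931
P_2 = 1/(1+e^{1.6300}) = 0.1638
P_3 = 1/(1+e^{-1.2700}) = 0.7807
P_4 = 1/(1+e^{1.9300}) = 0.1268
E[score] = 0.1931 + 0.1638 + 0.7807 + 0.1268 = 1.2644

1.26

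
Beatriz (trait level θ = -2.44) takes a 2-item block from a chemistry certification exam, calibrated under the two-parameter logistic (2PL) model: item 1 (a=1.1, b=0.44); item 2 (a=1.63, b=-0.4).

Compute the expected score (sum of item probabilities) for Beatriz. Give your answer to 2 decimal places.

P(θ) = 1 / (1 + exp(−a(θ − b)))
P_1 = 1/(1+e^{3.1680}) = 0.0404
P_2 = 1/(1+e^{3.3252}) = 0.0347
E[score] = 0.0404 + 0.0347 = 0.0751

0.08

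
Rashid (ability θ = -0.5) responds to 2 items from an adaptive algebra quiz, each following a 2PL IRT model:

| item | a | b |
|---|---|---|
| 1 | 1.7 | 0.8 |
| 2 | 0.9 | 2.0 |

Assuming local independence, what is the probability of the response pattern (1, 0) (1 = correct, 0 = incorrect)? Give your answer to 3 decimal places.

0.089

P(θ) = 1 / (1 + exp(−a(θ − b)))
P_1 = 1/(1+e^{2.2100}) = 0.0989
P_2 = 1/(1+e^{2.2500}) = 0.0953
L = P_1 × (1−P_2) = 0.0989 × 0.9047 = 0.08943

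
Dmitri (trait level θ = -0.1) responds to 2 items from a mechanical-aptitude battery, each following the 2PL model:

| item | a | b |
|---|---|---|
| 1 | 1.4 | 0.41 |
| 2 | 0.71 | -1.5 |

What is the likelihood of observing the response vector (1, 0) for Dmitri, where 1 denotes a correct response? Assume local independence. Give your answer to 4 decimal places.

P(θ) = 1 / (1 + exp(−a(θ − b)))
P_1 = 1/(1+e^{0.7140}) = 0.3287
P_2 = 1/(1+e^{-0.9940}) = 0.7299
L = P_1 × (1−P_2) = 0.3287 × 0.2701 = 0.08879

0.0888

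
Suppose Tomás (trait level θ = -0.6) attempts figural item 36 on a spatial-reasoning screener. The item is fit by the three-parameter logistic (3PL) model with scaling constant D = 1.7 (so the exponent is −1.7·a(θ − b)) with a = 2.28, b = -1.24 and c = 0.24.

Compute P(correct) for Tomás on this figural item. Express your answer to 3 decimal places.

P(θ) = c + (1 − c) · 1 / (1 + exp(−D·a(θ − b)))
Exponent: 1.7 × 2.28 × (-0.6 − (-1.24)) = 2.4806
1/(1 + e^{-2.4806}) = 0.9228
P = 0.24 + 0.76 × 0.9228 = 0.9413

0.941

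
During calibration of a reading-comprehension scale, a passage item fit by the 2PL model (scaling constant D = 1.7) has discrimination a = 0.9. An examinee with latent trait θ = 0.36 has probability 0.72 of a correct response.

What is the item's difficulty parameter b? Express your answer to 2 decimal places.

P(θ) = 1 / (1 + exp(−D·a(θ − b)))
logit(0.72) = ln(0.72/0.28) = 0.9445
b = θ − logit/(1.7·a) = 0.36 − 0.9445/1.5300 = -0.2573

-0.26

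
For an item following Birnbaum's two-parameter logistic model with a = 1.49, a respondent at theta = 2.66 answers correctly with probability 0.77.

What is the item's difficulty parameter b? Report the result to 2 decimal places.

1.85

P(theta) = 1 / (1 + exp(−a(theta − b)))
logit(0.77) = ln(0.77/0.23) = 1.2083
b = theta − logit/(a) = 2.66 − 1.2083/1.4900 = 1.8491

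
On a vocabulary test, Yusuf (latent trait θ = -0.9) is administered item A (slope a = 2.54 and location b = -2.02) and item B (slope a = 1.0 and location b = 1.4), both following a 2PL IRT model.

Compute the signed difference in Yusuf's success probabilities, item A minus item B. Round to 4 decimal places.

P(θ) = 1 / (1 + exp(−a(θ − b)))
P_A = 0.9450
P_B = 0.0911
P_A − P_B = 0.8539

0.8539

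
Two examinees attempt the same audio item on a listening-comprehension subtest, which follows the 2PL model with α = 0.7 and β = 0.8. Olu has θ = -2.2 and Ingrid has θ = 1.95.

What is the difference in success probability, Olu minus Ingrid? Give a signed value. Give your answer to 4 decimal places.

-0.5819

P(θ) = 1 / (1 + exp(−α(θ − β)))
P(Olu) = 0.1091  [exponent -2.1000]
P(Ingrid) = 0.6910  [exponent 0.8050]
Difference = 0.1091 − 0.6910 = -0.5819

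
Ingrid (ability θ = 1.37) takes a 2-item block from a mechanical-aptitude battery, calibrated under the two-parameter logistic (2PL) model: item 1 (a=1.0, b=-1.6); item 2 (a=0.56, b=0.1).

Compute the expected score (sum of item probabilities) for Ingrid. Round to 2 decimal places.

P(θ) = 1 / (1 + exp(−a(θ − b)))
P_1 = 1/(1+e^{-2.9700}) = 0.9512
P_2 = 1/(1+e^{-0.7112}) = 0.6707
E[score] = 0.9512 + 0.6707 = 1.6219

1.62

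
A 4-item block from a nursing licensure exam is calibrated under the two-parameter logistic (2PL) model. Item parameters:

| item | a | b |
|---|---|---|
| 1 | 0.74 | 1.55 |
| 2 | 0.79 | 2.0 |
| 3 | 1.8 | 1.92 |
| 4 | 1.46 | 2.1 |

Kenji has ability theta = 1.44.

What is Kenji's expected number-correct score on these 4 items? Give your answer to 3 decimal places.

1.443

P(theta) = 1 / (1 + exp(−a(theta − b)))
P_1 = 1/(1+e^{0.0814}) = 0.4797
P_2 = 1/(1+e^{0.4424}) = 0.3912
P_3 = 1/(1+e^{0.8640}) = 0.2965
P_4 = 1/(1+e^{0.9636}) = 0.2762
E[score] = 0.4797 + 0.3912 + 0.2965 + 0.2762 = 1.4435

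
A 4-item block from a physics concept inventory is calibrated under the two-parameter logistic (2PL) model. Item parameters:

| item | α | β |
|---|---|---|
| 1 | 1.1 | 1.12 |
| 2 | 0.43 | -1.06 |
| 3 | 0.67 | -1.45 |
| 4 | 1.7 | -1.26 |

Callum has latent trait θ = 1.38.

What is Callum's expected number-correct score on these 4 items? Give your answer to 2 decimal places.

3.17

P(θ) = 1 / (1 + exp(−α(θ − β)))
P_1 = 1/(1+e^{-0.2860}) = 0.5710
P_2 = 1/(1+e^{-1.0492}) = 0.7406
P_3 = 1/(1+e^{-1.8961}) = 0.8694
P_4 = 1/(1+e^{-4.4880}) = 0.9889
E[score] = 0.5710 + 0.7406 + 0.8694 + 0.9889 = 3.1700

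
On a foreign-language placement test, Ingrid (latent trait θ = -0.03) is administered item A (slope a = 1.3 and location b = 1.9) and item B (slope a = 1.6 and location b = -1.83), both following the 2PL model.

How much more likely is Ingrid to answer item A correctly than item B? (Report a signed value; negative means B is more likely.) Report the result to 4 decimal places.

P(θ) = 1 / (1 + exp(−a(θ − b)))
P_A = 0.0752
P_B = 0.9468
P_A − P_B = -0.8716

-0.8716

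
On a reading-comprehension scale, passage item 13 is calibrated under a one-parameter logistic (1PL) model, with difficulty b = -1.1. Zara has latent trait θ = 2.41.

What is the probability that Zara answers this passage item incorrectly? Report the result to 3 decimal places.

P(θ) = 1 / (1 + exp(−(θ − b)))
Exponent: (2.41 − (-1.1)) = 3.5100
1/(1 + e^{-3.5100}) = 0.9710
P = 0.9710
P(incorrect) = 1 − 0.9710 = 0.0290

0.029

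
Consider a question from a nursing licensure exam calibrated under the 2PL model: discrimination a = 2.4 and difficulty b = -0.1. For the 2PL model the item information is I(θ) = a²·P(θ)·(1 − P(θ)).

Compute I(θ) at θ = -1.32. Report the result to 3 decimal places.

P = 1/(1+e^{2.9280}) = 0.0508
P(1−P) = 0.0508 × 0.9492 = 0.0482
I = a² × P(1−P) = 2.4² × 0.0482 = 0.27767

0.278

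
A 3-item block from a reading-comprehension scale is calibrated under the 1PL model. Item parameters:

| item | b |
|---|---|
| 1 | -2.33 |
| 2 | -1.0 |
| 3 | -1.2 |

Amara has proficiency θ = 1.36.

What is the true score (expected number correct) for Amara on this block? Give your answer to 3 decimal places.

P(θ) = 1 / (1 + exp(−(θ − b)))
P_1 = 1/(1+e^{-3.6900}) = 0.9756
P_2 = 1/(1+e^{-2.3600}) = 0.9137
P_3 = 1/(1+e^{-2.5600}) = 0.9282
E[score] = 0.9756 + 0.9137 + 0.9282 = 2.8176

2.818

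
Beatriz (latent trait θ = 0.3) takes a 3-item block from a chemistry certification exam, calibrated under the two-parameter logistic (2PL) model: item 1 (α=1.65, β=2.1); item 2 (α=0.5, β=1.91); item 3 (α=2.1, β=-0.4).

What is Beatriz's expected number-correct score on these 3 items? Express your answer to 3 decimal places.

P(θ) = 1 / (1 + exp(−α(θ − β)))
P_1 = 1/(1+e^{2.9700}) = 0.0488
P_2 = 1/(1+e^{0.8050}) = 0.3090
P_3 = 1/(1+e^{-1.4700}) = 0.8131
E[score] = 0.0488 + 0.3090 + 0.8131 = 1.1708

1.171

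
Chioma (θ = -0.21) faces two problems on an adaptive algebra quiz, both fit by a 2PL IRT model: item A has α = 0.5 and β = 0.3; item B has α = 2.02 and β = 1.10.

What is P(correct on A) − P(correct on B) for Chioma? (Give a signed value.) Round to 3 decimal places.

0.370

P(θ) = 1 / (1 + exp(−α(θ − β)))
P_A = 0.4366
P_B = 0.0662
P_A − P_B = 0.3704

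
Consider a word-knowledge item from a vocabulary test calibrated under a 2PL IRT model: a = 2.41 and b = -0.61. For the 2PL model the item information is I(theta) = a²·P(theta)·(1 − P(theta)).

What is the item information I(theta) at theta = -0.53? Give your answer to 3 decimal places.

P = 1/(1+e^{-0.1928}) = 0.5481
P(1−P) = 0.5481 × 0.4519 = 0.2477
I = a² × P(1−P) = 2.41² × 0.2477 = 1.43861

1.439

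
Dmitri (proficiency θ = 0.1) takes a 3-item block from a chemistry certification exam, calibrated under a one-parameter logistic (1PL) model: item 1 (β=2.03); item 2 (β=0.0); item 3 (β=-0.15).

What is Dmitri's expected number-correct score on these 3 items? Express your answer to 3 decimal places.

1.214

P(θ) = 1 / (1 + exp(−(θ − β)))
P_1 = 1/(1+e^{1.9300}) = 0.1268
P_2 = 1/(1+e^{-0.1000}) = 0.5250
P_3 = 1/(1+e^{-0.2500}) = 0.5622
E[score] = 0.1268 + 0.5250 + 0.5622 = 1.2139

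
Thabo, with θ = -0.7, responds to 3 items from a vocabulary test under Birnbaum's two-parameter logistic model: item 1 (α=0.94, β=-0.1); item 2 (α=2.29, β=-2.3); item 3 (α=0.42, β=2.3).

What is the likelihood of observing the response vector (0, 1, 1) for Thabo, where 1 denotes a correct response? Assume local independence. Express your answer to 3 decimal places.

0.137

P(θ) = 1 / (1 + exp(−α(θ − β)))
P_1 = 1/(1+e^{0.5640}) = 0.3626
P_2 = 1/(1+e^{-3.6640}) = 0.9750
P_3 = 1/(1+e^{1.2600}) = 0.2210
L = (1−P_1) × P_2 × P_3 = 0.6374 × 0.9750 × 0.2210 = 0.13732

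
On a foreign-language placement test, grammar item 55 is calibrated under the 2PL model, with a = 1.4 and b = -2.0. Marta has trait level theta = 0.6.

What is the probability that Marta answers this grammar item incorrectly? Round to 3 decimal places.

P(theta) = 1 / (1 + exp(−a(theta − b)))
Exponent: 1.4 × (0.6 − (-2.0)) = 3.6400
1/(1 + e^{-3.6400}) = 0.9744
P(incorrect) = 1 − 0.9744 = 0.0256

0.026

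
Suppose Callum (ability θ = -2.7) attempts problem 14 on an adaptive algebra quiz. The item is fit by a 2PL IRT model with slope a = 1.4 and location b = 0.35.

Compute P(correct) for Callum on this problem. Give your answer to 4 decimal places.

0.0138

P(θ) = 1 / (1 + exp(−a(θ − b)))
Exponent: 1.4 × (-2.7 − 0.35) = -4.2700
1/(1 + e^{4.2700}) = 0.0138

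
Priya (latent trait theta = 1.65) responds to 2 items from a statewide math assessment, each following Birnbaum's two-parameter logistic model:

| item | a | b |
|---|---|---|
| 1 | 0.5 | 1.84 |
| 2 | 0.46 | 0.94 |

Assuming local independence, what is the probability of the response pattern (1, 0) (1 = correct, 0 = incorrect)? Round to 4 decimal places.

0.1996

P(theta) = 1 / (1 + exp(−a(theta − b)))
P_1 = 1/(1+e^{0.0950}) = 0.4763
P_2 = 1/(1+e^{-0.3266}) = 0.5809
L = P_1 × (1−P_2) = 0.4763 × 0.4191 = 0.19959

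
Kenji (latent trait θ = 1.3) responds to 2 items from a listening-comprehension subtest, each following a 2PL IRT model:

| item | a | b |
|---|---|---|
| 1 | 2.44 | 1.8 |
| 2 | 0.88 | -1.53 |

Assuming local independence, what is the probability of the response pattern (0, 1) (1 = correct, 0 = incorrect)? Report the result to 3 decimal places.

0.713

P(θ) = 1 / (1 + exp(−a(θ − b)))
P_1 = 1/(1+e^{1.2200}) = 0.2279
P_2 = 1/(1+e^{-2.4904}) = 0.9235
L = (1−P_1) × P_2 = 0.7721 × 0.9235 = 0.71297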